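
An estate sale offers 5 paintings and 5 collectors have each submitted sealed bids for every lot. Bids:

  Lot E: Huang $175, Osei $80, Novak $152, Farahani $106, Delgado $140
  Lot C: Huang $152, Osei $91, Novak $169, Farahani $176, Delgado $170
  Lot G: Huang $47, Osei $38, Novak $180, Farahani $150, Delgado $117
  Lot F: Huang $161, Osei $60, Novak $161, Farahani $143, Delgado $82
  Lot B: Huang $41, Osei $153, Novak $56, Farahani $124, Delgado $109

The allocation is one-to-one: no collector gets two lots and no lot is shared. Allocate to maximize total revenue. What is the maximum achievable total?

This is the linear assignment problem.
Optimal: Huang→Lot E ($175), Osei→Lot B ($153), Novak→Lot G ($180), Farahani→Lot F ($143), Delgado→Lot C ($170) — total 175+153+180+143+170 = $821.
Row-greedy (each collector in turn takes its best remaining lot) gives $766, worse by 55.

Maximum total: $821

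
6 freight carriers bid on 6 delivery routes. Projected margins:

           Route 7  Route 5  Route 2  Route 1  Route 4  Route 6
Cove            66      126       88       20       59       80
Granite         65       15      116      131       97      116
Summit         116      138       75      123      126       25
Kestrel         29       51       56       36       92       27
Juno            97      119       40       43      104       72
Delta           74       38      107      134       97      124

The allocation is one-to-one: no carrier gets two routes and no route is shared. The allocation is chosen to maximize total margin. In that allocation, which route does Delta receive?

Delta receives Route 6.

Optimal: Cove→Route 5 ($126k), Granite→Route 2 ($116k), Summit→Route 1 ($123k), Kestrel→Route 4 ($92k), Juno→Route 7 ($97k), Delta→Route 6 ($124k) — total 126+116+123+92+97+124 = $678k.
Row-greedy (each carrier in turn takes its best remaining route) gives $660k, worse by 18.
No other one-to-one assignment exceeds $678k.
Delta's own top route is Route 1 ($134k), but forcing Delta→Route 1 and reassigning the rest optimally gives only $665k — worse by 13.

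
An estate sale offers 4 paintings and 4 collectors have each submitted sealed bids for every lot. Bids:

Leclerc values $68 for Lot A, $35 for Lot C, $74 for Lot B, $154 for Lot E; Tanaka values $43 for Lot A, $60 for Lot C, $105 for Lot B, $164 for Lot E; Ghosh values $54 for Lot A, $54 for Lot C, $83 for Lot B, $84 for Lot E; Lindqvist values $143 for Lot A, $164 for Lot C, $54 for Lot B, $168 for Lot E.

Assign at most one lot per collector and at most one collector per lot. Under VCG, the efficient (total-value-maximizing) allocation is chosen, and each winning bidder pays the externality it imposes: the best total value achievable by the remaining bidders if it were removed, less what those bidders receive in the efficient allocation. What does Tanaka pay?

Tanaka pays $86.

Efficient allocation: Leclerc→Lot A ($68), Tanaka→Lot E ($164), Ghosh→Lot B ($83), Lindqvist→Lot C ($164); total welfare W = $479.
Tanaka receives Lot E at value $164, so the others get W − 164 = $315.
Without Tanaka: best allocation of the remaining 3 bidders over all 4 lots is Leclerc→Lot E ($154), Ghosh→Lot B ($83), Lindqvist→Lot C ($164), total $401.
VCG payment = (others' best without Tanaka) − (others' welfare with Tanaka) = 401 − 315 = $86.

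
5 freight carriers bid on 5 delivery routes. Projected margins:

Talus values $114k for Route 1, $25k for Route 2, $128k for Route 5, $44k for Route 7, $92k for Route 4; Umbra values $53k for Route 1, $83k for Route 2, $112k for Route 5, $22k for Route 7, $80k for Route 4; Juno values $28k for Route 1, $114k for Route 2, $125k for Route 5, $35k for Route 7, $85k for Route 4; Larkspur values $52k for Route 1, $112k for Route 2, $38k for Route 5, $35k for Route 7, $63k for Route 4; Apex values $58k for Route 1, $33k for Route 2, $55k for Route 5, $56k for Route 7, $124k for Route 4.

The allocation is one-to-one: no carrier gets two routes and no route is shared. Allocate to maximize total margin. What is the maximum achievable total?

Maximum total: $499k

This is the linear assignment problem.
Optimal: Talus→Route 1 ($114k), Umbra→Route 5 ($112k), Juno→Route 2 ($114k), Larkspur→Route 7 ($35k), Apex→Route 4 ($124k) — total 114+112+114+35+124 = $499k.
Max-entry greedy (repeatedly take the single best remaining cell) gives $454k, worse by 45.
Swapping Umbra↔Juno (Umbra→Route 2 $83k, Juno→Route 5 $125k) loses 18.
Checked against all permutations: $499k is optimal.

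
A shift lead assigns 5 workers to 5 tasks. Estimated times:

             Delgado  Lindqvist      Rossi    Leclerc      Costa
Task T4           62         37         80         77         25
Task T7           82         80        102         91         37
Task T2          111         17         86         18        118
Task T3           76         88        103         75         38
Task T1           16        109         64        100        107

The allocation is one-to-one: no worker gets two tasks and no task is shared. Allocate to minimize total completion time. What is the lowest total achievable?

Min total: 211 min

Optimal: Delgado→Task T1 (16 min), Lindqvist→Task T4 (37 min), Rossi→Task T7 (102 min), Leclerc→Task T2 (18 min), Costa→Task T3 (38 min) — total 16+37+102+18+38 = 211 min.
Row-greedy (each worker in turn takes its cheapest remaining task) gives 225 min, worse by 14.
Swapping Delgado↔Costa (Delgado→Task T3 76 min, Costa→Task T1 107 min) adds 129.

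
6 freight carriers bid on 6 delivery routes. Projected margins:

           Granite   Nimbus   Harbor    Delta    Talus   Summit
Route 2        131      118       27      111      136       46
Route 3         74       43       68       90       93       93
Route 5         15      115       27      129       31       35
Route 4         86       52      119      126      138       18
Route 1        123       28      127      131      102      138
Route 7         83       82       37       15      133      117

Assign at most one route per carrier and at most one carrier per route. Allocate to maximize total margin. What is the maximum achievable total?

Max total: $726k

This is the linear assignment problem.
Optimal: Granite→Route 2 ($131k), Nimbus→Route 5 ($115k), Harbor→Route 4 ($119k), Delta→Route 3 ($90k), Talus→Route 7 ($133k), Summit→Route 1 ($138k) — total 131+115+119+90+133+138 = $726k.
Column-greedy (each route in turn goes to its best remaining carrier) gives $682k, worse by 44.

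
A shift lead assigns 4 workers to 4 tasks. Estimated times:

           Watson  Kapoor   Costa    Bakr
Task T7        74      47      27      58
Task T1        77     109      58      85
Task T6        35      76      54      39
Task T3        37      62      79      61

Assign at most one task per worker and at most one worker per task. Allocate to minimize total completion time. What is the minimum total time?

This is a one-to-one assignment (minimum-cost bipartite matching).
Optimal: Watson→Task T3 (37 min), Kapoor→Task T7 (47 min), Costa→Task T1 (58 min), Bakr→Task T6 (39 min) — total 37+47+58+39 = 181 min.
Min-entry greedy (repeatedly take the single cheapest remaining cell) gives 232 min, worse by 51.
Checked against all permutations: 181 min is optimal.

Minimum total: 181 min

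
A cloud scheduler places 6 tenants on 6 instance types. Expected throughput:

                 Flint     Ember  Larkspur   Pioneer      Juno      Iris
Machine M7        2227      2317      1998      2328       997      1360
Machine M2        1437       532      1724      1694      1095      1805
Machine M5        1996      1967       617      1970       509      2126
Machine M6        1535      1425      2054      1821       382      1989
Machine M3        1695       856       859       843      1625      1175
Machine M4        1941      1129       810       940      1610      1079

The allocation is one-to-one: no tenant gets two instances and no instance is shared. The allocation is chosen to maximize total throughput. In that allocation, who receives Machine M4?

Optimal: Flint→Machine M4 (1941 ops/s), Ember→Machine M7 (2317 ops/s), Larkspur→Machine M6 (2054 ops/s), Pioneer→Machine M2 (1694 ops/s), Juno→Machine M3 (1625 ops/s), Iris→Machine M5 (2126 ops/s) — total 1941+2317+2054+1694+1625+2126 = 11757 ops/s.
Row-greedy (each tenant in turn takes its best remaining instance) gives 10646 ops/s, worse by 1111.
No other one-to-one assignment exceeds 11757 ops/s.
Flint's own top instance is Machine M7 (2227 ops/s), but forcing Flint→Machine M7 and reassigning the rest optimally gives only 10855 ops/s — worse by 902.

Flint receives Machine M4.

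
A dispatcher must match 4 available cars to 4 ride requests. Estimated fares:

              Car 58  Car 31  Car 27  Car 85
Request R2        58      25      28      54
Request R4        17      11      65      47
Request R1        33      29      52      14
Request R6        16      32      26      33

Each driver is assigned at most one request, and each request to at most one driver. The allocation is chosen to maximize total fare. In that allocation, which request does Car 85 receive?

Optimal: Car 58→Request R2 ($58), Car 31→Request R6 ($32), Car 27→Request R1 ($52), Car 85→Request R4 ($47) — total 58+32+52+47 = $189.
Column-greedy (each request in turn goes to its best remaining driver) gives $185, worse by 4.
Next-best assignment: Car 58→Request R2, Car 31→Request R1, Car 27→Request R4, Car 85→Request R6 = $185.
No other one-to-one assignment exceeds $189.
Car 85's own top request is Request R2 ($54), but forcing Car 85→Request R2 and reassigning the rest optimally gives only $184 — worse by 5.

Car 85 receives Request R4.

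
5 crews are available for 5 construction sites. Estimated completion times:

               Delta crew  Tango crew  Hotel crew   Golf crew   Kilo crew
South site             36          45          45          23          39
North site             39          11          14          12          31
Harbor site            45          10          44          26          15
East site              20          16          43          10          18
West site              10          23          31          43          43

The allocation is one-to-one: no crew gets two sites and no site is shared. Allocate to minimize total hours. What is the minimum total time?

Optimal: Delta crew→West site (10 hours), Tango crew→Harbor site (10 hours), Hotel crew→North site (14 hours), Golf crew→South site (23 hours), Kilo crew→East site (18 hours) — total 10+10+14+23+18 = 75 hours.
Column-greedy (each site in turn goes to its cheapest remaining crew) gives 100 hours, worse by 25.

Min total: 75 hours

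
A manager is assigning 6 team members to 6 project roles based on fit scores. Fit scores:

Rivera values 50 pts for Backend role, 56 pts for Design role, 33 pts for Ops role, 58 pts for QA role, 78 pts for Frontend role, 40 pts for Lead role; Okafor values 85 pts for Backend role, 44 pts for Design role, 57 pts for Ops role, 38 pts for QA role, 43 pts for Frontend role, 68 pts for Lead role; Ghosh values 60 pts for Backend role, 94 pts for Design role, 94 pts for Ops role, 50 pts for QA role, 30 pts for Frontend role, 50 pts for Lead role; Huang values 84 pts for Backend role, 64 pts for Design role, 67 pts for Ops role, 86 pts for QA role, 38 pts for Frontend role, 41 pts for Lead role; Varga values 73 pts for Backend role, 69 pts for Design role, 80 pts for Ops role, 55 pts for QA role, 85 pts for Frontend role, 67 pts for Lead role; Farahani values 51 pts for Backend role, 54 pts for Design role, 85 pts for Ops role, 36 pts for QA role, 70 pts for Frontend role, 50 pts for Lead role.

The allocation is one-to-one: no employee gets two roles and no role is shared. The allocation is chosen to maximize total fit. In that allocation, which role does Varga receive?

Optimal: Rivera→Frontend role (78 pts), Okafor→Backend role (85 pts), Ghosh→Design role (94 pts), Huang→QA role (86 pts), Varga→Lead role (67 pts), Farahani→Ops role (85 pts) — total 78+85+94+86+67+85 = 495 pts.
Max-entry greedy (repeatedly take the single best remaining cell) gives 475 pts, worse by 20.
Varga's own top role is Frontend role (85 pts), but forcing Varga→Frontend role and reassigning the rest optimally gives only 475 pts — worse by 20.

Varga receives Lead role.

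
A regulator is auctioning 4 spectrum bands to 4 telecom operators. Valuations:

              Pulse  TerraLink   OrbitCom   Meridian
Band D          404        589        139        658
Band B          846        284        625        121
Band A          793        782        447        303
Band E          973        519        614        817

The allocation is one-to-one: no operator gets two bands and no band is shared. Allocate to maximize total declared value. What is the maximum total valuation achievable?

This is the linear assignment problem.
Optimal: Pulse→Band E ($973M), TerraLink→Band A ($782M), OrbitCom→Band B ($625M), Meridian→Band D ($658M) — total 973+782+625+658 = $3038M.
Column-greedy (each band in turn goes to its best remaining operator) gives $2900M, worse by 138.
Next-best assignment: Pulse→Band B, TerraLink→Band A, OrbitCom→Band E, Meridian→Band D = $2900M.

Max total: $3038M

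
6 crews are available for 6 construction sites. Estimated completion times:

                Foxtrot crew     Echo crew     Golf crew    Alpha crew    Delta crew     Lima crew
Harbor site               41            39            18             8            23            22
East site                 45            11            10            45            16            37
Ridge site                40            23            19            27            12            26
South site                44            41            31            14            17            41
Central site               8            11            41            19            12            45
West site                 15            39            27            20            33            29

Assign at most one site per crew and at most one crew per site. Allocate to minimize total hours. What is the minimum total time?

Optimal: Foxtrot crew→West site (15 hours), Echo crew→Central site (11 hours), Golf crew→East site (10 hours), Alpha crew→South site (14 hours), Delta crew→Ridge site (12 hours), Lima crew→Harbor site (22 hours) — total 15+11+10+14+12+22 = 84 hours.
Column-greedy (each site in turn goes to its cheapest remaining crew) gives 108 hours, worse by 24.
Next-best assignment: Foxtrot crew→West site, Echo crew→Central site, Golf crew→East site, Alpha crew→Harbor site, Delta crew→South site, Lima crew→Ridge site = 87 hours.
Swapping Foxtrot crew↔Lima crew (Foxtrot crew→Harbor site 41 hours, Lima crew→West site 29 hours) adds 33.
Every other assignment is strictly worse.

Min total: 84 hours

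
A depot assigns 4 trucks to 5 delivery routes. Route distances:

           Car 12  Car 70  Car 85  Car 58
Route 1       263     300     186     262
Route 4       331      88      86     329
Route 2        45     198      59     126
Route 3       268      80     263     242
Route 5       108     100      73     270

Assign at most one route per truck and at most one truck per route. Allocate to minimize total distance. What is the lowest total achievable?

Optimal: Car 12→Route 5 (108 km), Car 70→Route 3 (80 km), Car 85→Route 4 (86 km), Car 58→Route 2 (126 km) — total 108+80+86+126 = 400 km.
Swapping Car 85↔Car 70 (Car 85→Route 3 263 km, Car 70→Route 4 88 km) adds 185.

Min total: 400 km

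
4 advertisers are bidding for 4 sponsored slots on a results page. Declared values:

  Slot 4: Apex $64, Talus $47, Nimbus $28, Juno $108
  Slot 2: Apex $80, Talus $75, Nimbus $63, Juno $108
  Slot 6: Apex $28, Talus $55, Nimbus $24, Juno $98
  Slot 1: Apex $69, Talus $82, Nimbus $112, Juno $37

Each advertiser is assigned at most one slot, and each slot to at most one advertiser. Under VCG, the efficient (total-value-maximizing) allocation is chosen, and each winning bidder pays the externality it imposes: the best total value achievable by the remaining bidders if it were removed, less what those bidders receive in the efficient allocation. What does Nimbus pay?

Nimbus pays $27.

Efficient allocation: Apex→Slot 2 ($80), Talus→Slot 6 ($55), Nimbus→Slot 1 ($112), Juno→Slot 4 ($108); total welfare W = $355.
Nimbus receives Slot 1 at value $112, so the others get W − 112 = $243.
Without Nimbus: best allocation of the remaining 3 bidders over all 4 slots is Apex→Slot 2 ($80), Talus→Slot 1 ($82), Juno→Slot 4 ($108), total $270.
VCG payment = (others' best without Nimbus) − (others' welfare with Nimbus) = 270 − 243 = $27.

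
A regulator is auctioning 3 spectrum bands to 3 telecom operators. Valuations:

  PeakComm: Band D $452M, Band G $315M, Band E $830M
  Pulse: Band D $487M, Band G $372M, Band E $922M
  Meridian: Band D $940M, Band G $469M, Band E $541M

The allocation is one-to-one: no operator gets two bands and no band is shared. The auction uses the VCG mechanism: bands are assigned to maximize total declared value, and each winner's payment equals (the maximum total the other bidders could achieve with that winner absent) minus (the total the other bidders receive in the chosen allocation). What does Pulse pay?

Efficient allocation: PeakComm→Band G ($315M), Pulse→Band E ($922M), Meridian→Band D ($940M); total welfare W = $2177M.
Pulse receives Band E at value $922M, so the others get W − 922 = $1255M.
Without Pulse: best allocation of the remaining 2 bidders over all 3 bands is PeakComm→Band E ($830M), Meridian→Band D ($940M), total $1770M.
VCG payment = (others' best without Pulse) − (others' welfare with Pulse) = 1770 − 1255 = $515M.

Pulse pays $515M.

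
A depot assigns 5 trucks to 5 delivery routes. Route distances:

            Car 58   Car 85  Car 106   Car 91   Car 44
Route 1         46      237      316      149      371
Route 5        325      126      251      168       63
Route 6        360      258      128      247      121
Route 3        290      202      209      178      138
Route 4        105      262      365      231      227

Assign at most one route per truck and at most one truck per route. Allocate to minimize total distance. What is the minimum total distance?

Minimum total: 646 km

Optimal: Car 58→Route 4 (105 km), Car 85→Route 5 (126 km), Car 106→Route 6 (128 km), Car 91→Route 1 (149 km), Car 44→Route 3 (138 km) — total 105+126+128+149+138 = 646 km.
Column-greedy (each route in turn goes to its cheapest remaining truck) gives 677 km, worse by 31.
Next-best assignment: Car 58→Route 4, Car 85→Route 3, Car 106→Route 6, Car 91→Route 1, Car 44→Route 5 = 647 km.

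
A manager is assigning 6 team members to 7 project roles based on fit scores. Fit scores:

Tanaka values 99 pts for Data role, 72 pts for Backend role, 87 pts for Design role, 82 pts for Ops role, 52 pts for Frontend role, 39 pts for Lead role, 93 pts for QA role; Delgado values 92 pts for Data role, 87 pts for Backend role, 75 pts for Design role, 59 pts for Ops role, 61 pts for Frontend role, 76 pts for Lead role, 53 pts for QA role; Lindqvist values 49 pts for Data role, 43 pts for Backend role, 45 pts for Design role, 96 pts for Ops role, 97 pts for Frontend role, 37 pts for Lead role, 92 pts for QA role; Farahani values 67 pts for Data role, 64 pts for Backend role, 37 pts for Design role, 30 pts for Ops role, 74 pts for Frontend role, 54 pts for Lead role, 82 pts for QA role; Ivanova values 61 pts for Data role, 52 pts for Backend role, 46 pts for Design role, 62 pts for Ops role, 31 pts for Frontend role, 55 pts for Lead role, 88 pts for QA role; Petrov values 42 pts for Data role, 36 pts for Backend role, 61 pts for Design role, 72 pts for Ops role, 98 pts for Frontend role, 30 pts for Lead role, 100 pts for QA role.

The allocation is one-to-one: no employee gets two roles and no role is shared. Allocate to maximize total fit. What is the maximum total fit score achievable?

Maximum total: 525 pts

This is a one-to-one assignment (maximum-weight bipartite matching).
Optimal: Tanaka→Design role (87 pts), Delgado→Data role (92 pts), Lindqvist→Ops role (96 pts), Farahani→Backend role (64 pts), Ivanova→QA role (88 pts), Petrov→Frontend role (98 pts) — total 87+92+96+64+88+98 = 525 pts.
Column-greedy (each role in turn goes to its best remaining employee) gives 472 pts, worse by 53.
Next-best assignment: Tanaka→Design role, Delgado→Backend role, Lindqvist→Ops role, Farahani→Data role, Ivanova→QA role, Petrov→Frontend role = 523 pts.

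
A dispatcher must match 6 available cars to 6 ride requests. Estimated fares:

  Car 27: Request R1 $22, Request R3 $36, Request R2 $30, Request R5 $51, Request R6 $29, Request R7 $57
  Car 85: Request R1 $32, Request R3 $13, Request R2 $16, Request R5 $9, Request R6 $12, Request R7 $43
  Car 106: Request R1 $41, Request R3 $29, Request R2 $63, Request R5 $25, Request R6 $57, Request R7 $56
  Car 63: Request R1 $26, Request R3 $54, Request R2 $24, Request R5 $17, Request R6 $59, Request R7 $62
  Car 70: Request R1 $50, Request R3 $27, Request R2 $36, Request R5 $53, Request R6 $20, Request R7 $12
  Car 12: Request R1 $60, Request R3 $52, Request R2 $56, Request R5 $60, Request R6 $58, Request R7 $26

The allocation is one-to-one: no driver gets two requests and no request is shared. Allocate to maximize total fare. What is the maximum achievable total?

Max total: $319

Optimal: Car 27→Request R5 ($51), Car 85→Request R7 ($43), Car 106→Request R2 ($63), Car 63→Request R3 ($54), Car 70→Request R1 ($50), Car 12→Request R6 ($58) — total 51+43+63+54+50+58 = $319.
Max-entry greedy (repeatedly take the single best remaining cell) gives $286, worse by 33.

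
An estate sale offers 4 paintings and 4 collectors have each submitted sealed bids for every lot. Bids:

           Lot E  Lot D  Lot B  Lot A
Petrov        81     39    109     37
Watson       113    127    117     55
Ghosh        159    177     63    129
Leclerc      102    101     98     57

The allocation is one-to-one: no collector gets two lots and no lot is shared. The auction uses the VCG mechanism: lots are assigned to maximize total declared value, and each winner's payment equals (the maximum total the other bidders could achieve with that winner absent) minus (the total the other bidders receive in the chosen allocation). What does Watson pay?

Watson pays $48.

Efficient allocation: Petrov→Lot B ($109), Watson→Lot D ($127), Ghosh→Lot A ($129), Leclerc→Lot E ($102); total welfare W = $467.
Watson receives Lot D at value $127, so the others get W − 127 = $340.
Without Watson: best allocation of the remaining 3 bidders over all 4 lots is Petrov→Lot B ($109), Ghosh→Lot D ($177), Leclerc→Lot E ($102), total $388.
VCG payment = (others' best without Watson) − (others' welfare with Watson) = 388 − 340 = $48.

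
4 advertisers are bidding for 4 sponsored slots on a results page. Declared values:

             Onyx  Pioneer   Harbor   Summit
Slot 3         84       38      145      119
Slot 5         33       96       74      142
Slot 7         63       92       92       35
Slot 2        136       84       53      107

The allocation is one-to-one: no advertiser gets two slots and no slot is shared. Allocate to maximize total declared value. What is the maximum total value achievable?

Optimal: Onyx→Slot 2 ($136), Pioneer→Slot 7 ($92), Harbor→Slot 3 ($145), Summit→Slot 5 ($142) — total 136+92+145+142 = $515.
Row-greedy (each advertiser in turn takes its best remaining slot) gives $412, worse by 103.
Swapping Summit↔Onyx (Summit→Slot 2 $107, Onyx→Slot 5 $33) loses 138.

Max total: $515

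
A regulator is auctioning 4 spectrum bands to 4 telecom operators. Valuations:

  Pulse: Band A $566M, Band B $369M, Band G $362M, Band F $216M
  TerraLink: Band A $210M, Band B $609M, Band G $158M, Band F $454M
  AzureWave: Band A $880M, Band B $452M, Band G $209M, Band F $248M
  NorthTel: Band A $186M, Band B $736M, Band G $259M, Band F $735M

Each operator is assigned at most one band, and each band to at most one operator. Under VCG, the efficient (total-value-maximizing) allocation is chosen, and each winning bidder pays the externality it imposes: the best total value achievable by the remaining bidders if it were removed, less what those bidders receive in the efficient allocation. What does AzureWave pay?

AzureWave pays $204M.

Efficient allocation: Pulse→Band G ($362M), TerraLink→Band B ($609M), AzureWave→Band A ($880M), NorthTel→Band F ($735M); total welfare W = $2586M.
AzureWave receives Band A at value $880M, so the others get W − 880 = $1706M.
Without AzureWave: best allocation of the remaining 3 bidders over all 4 bands is Pulse→Band A ($566M), TerraLink→Band B ($609M), NorthTel→Band F ($735M), total $1910M.
VCG payment = (others' best without AzureWave) − (others' welfare with AzureWave) = 1910 − 1706 = $204M.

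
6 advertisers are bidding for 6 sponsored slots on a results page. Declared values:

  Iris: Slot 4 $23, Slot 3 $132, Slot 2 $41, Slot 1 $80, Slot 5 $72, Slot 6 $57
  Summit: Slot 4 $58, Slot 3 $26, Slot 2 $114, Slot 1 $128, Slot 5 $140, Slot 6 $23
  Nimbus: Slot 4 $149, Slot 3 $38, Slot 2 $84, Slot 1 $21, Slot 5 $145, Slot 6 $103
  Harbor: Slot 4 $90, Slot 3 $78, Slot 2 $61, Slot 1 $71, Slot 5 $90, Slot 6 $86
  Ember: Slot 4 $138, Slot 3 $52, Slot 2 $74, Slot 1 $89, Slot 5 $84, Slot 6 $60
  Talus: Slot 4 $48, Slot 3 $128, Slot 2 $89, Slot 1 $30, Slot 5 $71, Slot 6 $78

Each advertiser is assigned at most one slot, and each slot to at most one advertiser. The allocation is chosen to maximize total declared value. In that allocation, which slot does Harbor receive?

Harbor receives Slot 6.

Treat this as an assignment problem: match each advertiser to one slot.
Optimal: Iris→Slot 3 ($132), Summit→Slot 1 ($128), Nimbus→Slot 5 ($145), Harbor→Slot 6 ($86), Ember→Slot 4 ($138), Talus→Slot 2 ($89) — total 132+128+145+86+138+89 = $718.
Next-best assignment: Iris→Slot 1, Summit→Slot 2, Nimbus→Slot 5, Harbor→Slot 6, Ember→Slot 4, Talus→Slot 3 = $691.
Harbor's own top slot is Slot 4 ($90), but forcing Harbor→Slot 4 and reassigning the rest optimally gives only $648 — worse by 70.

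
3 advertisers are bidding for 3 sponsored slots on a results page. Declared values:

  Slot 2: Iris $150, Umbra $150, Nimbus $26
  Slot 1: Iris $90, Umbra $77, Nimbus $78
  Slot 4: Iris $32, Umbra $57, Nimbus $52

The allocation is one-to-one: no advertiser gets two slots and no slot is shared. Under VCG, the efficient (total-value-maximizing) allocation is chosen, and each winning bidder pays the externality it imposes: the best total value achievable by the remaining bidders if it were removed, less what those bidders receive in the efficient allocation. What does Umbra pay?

Umbra pays $86.

Efficient allocation: Iris→Slot 1 ($90), Umbra→Slot 2 ($150), Nimbus→Slot 4 ($52); total welfare W = $292.
Umbra receives Slot 2 at value $150, so the others get W − 150 = $142.
Without Umbra: best allocation of the remaining 2 bidders over all 3 slots is Iris→Slot 2 ($150), Nimbus→Slot 1 ($78), total $228.
VCG payment = (others' best without Umbra) − (others' welfare with Umbra) = 228 − 142 = $86.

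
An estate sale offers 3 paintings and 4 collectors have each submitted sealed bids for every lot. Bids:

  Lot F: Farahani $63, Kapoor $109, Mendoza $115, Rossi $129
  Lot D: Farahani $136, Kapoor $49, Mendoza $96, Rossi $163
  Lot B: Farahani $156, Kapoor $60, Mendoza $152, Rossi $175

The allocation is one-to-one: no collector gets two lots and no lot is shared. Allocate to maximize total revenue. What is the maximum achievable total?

Optimal: Mendoza→Lot F ($115), Rossi→Lot D ($163), Farahani→Lot B ($156) — total 115+163+156 = $434.
Max-entry greedy (repeatedly take the single best remaining cell) gives $426, worse by 8.

Maximum total: $434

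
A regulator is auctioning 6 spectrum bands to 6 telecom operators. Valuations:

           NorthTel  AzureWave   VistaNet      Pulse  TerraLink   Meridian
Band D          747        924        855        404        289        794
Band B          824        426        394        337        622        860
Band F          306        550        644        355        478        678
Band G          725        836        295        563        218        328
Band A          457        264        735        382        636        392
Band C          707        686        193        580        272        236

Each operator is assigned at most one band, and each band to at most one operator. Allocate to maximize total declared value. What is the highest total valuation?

Max total: $4409M

Optimal: NorthTel→Band B ($824M), AzureWave→Band G ($836M), VistaNet→Band D ($855M), Pulse→Band C ($580M), TerraLink→Band A ($636M), Meridian→Band F ($678M) — total 824+836+855+580+636+678 = $4409M.
Column-greedy (each band in turn goes to its best remaining operator) gives $4369M, worse by 40.
Every other assignment is strictly worse.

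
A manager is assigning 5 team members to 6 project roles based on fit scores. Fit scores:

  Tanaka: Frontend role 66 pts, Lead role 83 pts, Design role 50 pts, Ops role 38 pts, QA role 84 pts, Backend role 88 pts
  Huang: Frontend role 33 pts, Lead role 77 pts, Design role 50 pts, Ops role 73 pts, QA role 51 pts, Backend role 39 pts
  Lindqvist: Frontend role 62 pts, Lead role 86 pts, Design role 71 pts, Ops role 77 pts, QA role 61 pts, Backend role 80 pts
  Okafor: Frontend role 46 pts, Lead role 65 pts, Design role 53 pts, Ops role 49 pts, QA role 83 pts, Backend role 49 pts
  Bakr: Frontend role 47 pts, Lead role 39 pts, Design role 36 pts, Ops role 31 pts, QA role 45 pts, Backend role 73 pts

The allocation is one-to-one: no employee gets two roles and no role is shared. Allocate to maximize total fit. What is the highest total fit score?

Optimal: Tanaka→Lead role (83 pts), Huang→Ops role (73 pts), Lindqvist→Design role (71 pts), Okafor→QA role (83 pts), Bakr→Backend role (73 pts) — total 83+73+71+83+73 = 383 pts.
Max-entry greedy (repeatedly take the single best remaining cell) gives 377 pts, worse by 6.
Next-best assignment: Tanaka→Frontend role, Huang→Ops role, Lindqvist→Lead role, Okafor→QA role, Bakr→Backend role = 381 pts.
Every other assignment is strictly worse.

Max total: 383 pts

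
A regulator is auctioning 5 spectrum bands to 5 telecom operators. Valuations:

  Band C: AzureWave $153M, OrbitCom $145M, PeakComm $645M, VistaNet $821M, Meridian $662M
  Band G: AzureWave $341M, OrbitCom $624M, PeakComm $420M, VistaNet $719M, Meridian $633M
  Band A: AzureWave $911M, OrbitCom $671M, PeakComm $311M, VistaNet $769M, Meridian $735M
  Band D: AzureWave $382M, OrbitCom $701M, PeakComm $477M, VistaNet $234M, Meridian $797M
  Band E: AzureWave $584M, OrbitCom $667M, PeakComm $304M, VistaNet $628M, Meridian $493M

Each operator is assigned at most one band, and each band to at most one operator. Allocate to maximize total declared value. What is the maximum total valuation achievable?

Treat this as an assignment problem: match each operator to one band.
Optimal: AzureWave→Band A ($911M), OrbitCom→Band E ($667M), PeakComm→Band C ($645M), VistaNet→Band G ($719M), Meridian→Band D ($797M) — total 911+667+645+719+797 = $3739M.
Max-entry greedy (repeatedly take the single best remaining cell) gives $3616M, worse by 123.
Checked against all permutations: $3739M is optimal.

Max total: $3739M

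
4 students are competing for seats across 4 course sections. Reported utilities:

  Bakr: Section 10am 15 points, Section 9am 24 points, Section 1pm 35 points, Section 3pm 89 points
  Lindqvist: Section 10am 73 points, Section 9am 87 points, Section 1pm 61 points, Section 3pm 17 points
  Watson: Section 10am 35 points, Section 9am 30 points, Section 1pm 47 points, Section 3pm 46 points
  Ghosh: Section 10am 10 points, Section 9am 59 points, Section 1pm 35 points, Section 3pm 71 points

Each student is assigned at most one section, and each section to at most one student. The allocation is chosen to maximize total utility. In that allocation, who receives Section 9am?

Optimal: Bakr→Section 3pm (89 points), Lindqvist→Section 10am (73 points), Watson→Section 1pm (47 points), Ghosh→Section 9am (59 points) — total 89+73+47+59 = 268 points.
Next-best assignment: Bakr→Section 3pm, Lindqvist→Section 9am, Watson→Section 10am, Ghosh→Section 1pm = 246 points.
Swapping Lindqvist↔Ghosh (Lindqvist→Section 9am 87 points, Ghosh→Section 10am 10 points) loses 35.
Ghosh's own top section is Section 3pm (71 points), but forcing Ghosh→Section 3pm and reassigning the rest optimally gives only 228 points — worse by 40.

Ghosh receives Section 9am.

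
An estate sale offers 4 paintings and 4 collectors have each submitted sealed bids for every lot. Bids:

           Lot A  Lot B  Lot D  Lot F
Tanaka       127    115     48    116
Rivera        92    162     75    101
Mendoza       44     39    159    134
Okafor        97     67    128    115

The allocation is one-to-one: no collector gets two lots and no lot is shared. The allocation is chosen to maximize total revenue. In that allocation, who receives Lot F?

Okafor receives Lot F.

Optimal: Tanaka→Lot A ($127), Rivera→Lot B ($162), Mendoza→Lot D ($159), Okafor→Lot F ($115) — total 127+162+159+115 = $563.
Okafor's own top lot is Lot D ($128), but forcing Okafor→Lot D and reassigning the rest optimally gives only $551 — worse by 12.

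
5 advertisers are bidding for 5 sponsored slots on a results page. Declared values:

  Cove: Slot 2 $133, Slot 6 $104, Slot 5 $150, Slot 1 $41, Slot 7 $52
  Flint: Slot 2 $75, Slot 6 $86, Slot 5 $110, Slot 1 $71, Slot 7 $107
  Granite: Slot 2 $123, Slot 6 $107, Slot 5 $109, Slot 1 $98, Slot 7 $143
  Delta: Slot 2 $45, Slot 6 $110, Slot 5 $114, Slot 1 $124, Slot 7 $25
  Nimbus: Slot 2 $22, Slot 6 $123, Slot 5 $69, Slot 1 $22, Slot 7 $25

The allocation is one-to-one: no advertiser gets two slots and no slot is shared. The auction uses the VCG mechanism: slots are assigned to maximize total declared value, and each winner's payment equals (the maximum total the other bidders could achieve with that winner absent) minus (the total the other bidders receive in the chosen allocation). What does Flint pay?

Efficient allocation: Cove→Slot 2 ($133), Flint→Slot 5 ($110), Granite→Slot 7 ($143), Delta→Slot 1 ($124), Nimbus→Slot 6 ($123); total welfare W = $633.
Flint receives Slot 5 at value $110, so the others get W − 110 = $523.
Without Flint: best allocation of the remaining 4 bidders over all 5 slots is Cove→Slot 5 ($150), Granite→Slot 7 ($143), Delta→Slot 1 ($124), Nimbus→Slot 6 ($123), total $540.
VCG payment = (others' best without Flint) − (others' welfare with Flint) = 540 − 523 = $17.

Flint pays $17.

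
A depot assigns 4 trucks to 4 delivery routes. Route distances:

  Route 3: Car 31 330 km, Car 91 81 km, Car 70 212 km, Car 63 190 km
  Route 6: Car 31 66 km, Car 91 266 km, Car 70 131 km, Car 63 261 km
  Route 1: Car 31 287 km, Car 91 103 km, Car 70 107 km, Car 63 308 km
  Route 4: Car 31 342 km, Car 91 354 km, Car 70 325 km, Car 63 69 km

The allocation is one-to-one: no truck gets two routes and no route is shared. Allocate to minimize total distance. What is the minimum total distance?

Optimal: Car 31→Route 6 (66 km), Car 91→Route 3 (81 km), Car 70→Route 1 (107 km), Car 63→Route 4 (69 km) — total 66+81+107+69 = 323 km.
Swapping Car 63↔Car 31 (Car 63→Route 6 261 km, Car 31→Route 4 342 km) adds 468.
Every other assignment is strictly worse.

Min total: 323 km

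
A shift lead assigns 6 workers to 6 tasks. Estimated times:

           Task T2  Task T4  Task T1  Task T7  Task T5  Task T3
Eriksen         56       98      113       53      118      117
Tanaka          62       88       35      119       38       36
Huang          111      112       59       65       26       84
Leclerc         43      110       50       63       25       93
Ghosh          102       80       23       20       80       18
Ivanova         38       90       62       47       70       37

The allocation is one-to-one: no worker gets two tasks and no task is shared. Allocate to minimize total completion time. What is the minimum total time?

Optimal: Eriksen→Task T4 (98 min), Tanaka→Task T1 (35 min), Huang→Task T5 (26 min), Leclerc→Task T2 (43 min), Ghosh→Task T7 (20 min), Ivanova→Task T3 (37 min) — total 98+35+26+43+20+37 = 259 min.
Row-greedy (each worker in turn takes its cheapest remaining task) gives 265 min, worse by 6.
Next-best assignment: Eriksen→Task T7, Tanaka→Task T1, Huang→Task T5, Leclerc→Task T2, Ghosh→Task T3, Ivanova→Task T4 = 265 min.
Every other assignment is strictly worse.

Min total: 259 min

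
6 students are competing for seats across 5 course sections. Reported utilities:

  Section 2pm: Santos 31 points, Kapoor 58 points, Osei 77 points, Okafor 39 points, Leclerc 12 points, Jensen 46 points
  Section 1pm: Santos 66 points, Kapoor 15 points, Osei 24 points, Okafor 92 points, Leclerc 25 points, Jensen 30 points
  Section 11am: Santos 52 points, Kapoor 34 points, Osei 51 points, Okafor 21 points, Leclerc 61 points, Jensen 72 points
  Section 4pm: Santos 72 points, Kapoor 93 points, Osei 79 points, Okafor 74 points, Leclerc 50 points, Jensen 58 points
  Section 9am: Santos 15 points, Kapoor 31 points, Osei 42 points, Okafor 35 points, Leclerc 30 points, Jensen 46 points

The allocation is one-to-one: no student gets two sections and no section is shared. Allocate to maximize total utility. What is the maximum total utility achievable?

Maximum total: 369 points

This is a one-to-one assignment (maximum-weight bipartite matching).
Optimal: Osei→Section 2pm (77 points), Okafor→Section 1pm (92 points), Leclerc→Section 11am (61 points), Kapoor→Section 4pm (93 points), Jensen→Section 9am (46 points) — total 77+92+61+93+46 = 369 points.
Swapping Leclerc↔Okafor (Leclerc→Section 1pm 25 points, Okafor→Section 11am 21 points) loses 107.
Every other assignment is strictly worse.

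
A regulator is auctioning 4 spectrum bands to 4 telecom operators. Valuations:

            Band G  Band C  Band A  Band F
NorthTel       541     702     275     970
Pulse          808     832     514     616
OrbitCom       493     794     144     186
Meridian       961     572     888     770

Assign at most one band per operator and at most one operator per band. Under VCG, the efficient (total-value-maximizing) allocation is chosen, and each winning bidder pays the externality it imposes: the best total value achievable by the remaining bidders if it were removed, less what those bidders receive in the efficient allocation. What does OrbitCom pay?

OrbitCom pays $97M.

Efficient allocation: NorthTel→Band F ($970M), Pulse→Band G ($808M), OrbitCom→Band C ($794M), Meridian→Band A ($888M); total welfare W = $3460M.
OrbitCom receives Band C at value $794M, so the others get W − 794 = $2666M.
Without OrbitCom: best allocation of the remaining 3 bidders over all 4 bands is NorthTel→Band F ($970M), Pulse→Band C ($832M), Meridian→Band G ($961M), total $2763M.
VCG payment = (others' best without OrbitCom) − (others' welfare with OrbitCom) = 2763 − 2666 = $97M.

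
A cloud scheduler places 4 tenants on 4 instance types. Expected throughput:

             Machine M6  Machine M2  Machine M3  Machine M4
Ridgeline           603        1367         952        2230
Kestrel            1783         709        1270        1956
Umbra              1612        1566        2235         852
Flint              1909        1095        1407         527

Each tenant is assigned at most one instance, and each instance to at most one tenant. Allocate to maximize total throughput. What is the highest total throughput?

Optimal: Ridgeline→Machine M2 (1367 ops/s), Kestrel→Machine M4 (1956 ops/s), Umbra→Machine M3 (2235 ops/s), Flint→Machine M6 (1909 ops/s) — total 1367+1956+2235+1909 = 7467 ops/s.
Row-greedy (each tenant in turn takes its best remaining instance) gives 7343 ops/s, worse by 124.
Next-best assignment: Ridgeline→Machine M4, Kestrel→Machine M6, Umbra→Machine M3, Flint→Machine M2 = 7343 ops/s.
No other one-to-one assignment exceeds 7467 ops/s.

Max total: 7467 ops/s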